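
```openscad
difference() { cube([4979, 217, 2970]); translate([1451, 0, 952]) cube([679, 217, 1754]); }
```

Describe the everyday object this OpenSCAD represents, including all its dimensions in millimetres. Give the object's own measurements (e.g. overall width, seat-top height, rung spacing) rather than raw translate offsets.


A wall 4979 mm long (x), 217 mm thick (y), 2970 mm tall, with a rectangular window opening cut through it. The opening is 679 mm wide and 1754 mm tall; its sill is at z = 952 mm and its near (−x) edge is 1451 mm from the wall's −x end. The opening passes through the full wall thickness.


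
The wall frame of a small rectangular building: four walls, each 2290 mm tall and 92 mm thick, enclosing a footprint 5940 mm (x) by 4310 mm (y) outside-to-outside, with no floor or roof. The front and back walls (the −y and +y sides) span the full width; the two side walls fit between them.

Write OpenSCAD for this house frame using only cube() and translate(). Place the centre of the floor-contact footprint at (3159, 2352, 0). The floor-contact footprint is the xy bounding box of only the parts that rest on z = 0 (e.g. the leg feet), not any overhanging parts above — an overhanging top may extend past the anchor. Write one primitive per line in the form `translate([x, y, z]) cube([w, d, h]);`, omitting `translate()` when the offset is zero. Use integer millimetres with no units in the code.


translate([189, 197, 0]) cube([5940, 92, 2290]);
translate([189, 4415, 0]) cube([5940, 92, 2290]);
translate([189, 289, 0]) cube([92, 4126, 2290]);
translate([6037, 289, 0]) cube([92, 4126, 2290]);


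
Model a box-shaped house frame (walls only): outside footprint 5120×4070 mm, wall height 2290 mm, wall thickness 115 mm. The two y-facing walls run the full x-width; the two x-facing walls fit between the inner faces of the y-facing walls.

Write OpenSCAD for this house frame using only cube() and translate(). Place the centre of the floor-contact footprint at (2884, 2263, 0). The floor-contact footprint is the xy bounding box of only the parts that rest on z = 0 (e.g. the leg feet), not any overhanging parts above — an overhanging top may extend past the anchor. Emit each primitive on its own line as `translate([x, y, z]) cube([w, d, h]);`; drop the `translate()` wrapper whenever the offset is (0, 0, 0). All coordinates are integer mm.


translate([324, 228, 0]) cube([5120, 115, 2290]);
translate([324, 4183, 0]) cube([5120, 115, 2290]);
translate([324, 343, 0]) cube([115, 3840, 2290]);
translate([5329, 343, 0]) cube([115, 3840, 2290]);


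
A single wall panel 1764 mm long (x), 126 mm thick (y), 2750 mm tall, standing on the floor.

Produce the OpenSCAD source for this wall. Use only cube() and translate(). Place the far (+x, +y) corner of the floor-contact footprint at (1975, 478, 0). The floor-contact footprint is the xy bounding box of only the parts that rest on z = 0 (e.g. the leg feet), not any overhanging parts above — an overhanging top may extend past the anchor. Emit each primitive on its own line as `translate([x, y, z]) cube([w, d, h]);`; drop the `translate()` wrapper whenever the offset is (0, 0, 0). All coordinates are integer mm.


translate([211, 352, 0]) cube([1764, 126, 2750]);


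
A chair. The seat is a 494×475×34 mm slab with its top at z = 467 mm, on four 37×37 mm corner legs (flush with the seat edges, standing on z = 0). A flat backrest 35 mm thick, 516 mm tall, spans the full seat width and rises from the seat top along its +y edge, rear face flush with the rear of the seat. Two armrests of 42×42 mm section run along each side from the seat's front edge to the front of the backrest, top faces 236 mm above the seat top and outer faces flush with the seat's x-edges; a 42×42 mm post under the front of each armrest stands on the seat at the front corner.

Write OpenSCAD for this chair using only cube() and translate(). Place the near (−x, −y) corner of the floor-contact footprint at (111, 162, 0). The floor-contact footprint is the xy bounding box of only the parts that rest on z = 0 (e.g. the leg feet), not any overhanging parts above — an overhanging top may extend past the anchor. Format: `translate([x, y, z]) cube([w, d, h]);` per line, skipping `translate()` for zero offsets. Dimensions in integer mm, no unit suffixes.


translate([111, 162, 433]) cube([494, 475, 34]);
translate([111, 162, 0]) cube([37, 37, 433]);
translate([568, 162, 0]) cube([37, 37, 433]);
translate([111, 600, 0]) cube([37, 37, 433]);
translate([568, 600, 0]) cube([37, 37, 433]);
translate([111, 602, 467]) cube([494, 35, 516]);
translate([111, 162, 661]) cube([42, 440, 42]);
translate([563, 162, 661]) cube([42, 440, 42]);
translate([111, 162, 467]) cube([42, 42, 194]);
translate([563, 162, 467]) cube([42, 42, 194]);


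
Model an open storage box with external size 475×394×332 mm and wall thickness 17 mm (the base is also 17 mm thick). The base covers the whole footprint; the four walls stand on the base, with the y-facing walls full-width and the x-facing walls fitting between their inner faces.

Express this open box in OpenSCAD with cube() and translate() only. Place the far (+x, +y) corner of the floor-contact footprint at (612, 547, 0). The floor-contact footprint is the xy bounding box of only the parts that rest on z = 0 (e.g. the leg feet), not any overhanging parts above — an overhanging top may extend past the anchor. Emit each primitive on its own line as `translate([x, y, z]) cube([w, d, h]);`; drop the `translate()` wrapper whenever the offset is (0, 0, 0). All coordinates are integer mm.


translate([137, 153, 0]) cube([475, 394, 17]);
translate([137, 153, 17]) cube([475, 17, 315]);
translate([137, 530, 17]) cube([475, 17, 315]);
translate([137, 170, 17]) cube([17, 360, 315]);
translate([595, 170, 17]) cube([17, 360, 315]);


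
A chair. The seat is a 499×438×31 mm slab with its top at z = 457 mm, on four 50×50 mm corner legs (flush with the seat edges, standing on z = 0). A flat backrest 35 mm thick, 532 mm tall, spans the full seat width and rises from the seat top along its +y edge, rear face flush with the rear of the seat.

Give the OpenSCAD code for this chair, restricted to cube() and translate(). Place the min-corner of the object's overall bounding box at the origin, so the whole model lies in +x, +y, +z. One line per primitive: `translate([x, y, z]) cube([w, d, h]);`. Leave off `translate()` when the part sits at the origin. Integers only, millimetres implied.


translate([0, 0, 426]) cube([499, 438, 31]);
cube([50, 50, 426]);
translate([449, 0, 0]) cube([50, 50, 426]);
translate([0, 388, 0]) cube([50, 50, 426]);
translate([449, 388, 0]) cube([50, 50, 426]);
translate([0, 403, 457]) cube([499, 35, 532]);


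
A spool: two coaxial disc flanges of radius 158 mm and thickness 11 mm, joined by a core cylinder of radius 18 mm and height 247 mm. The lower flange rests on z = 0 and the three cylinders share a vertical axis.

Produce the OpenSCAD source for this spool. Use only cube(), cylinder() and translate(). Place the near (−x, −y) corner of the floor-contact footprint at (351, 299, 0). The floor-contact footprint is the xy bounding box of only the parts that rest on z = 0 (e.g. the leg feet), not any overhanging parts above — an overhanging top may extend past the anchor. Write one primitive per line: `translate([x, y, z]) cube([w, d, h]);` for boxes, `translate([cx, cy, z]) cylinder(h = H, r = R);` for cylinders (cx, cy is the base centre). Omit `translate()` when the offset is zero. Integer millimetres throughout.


translate([509, 457, 0]) cylinder(h = 11, r = 158);
translate([509, 457, 11]) cylinder(h = 247, r = 18);
translate([509, 457, 258]) cylinder(h = 11, r = 158);


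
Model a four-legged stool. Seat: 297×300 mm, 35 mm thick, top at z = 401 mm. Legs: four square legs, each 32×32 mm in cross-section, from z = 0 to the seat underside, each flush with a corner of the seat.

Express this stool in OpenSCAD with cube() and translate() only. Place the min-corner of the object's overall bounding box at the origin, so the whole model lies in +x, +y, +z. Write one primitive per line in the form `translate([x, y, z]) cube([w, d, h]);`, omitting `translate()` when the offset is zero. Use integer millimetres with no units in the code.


translate([0, 0, 366]) cube([297, 300, 35]);
cube([32, 32, 366]);
translate([265, 0, 0]) cube([32, 32, 366]);
translate([0, 268, 0]) cube([32, 32, 366]);
translate([265, 268, 0]) cube([32, 32, 366]);


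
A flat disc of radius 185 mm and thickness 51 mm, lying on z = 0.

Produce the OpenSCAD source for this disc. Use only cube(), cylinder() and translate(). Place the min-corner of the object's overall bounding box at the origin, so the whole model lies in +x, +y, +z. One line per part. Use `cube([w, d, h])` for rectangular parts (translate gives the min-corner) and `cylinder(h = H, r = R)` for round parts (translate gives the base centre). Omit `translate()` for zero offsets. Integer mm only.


translate([185, 185, 0]) cylinder(h = 51, r = 185);


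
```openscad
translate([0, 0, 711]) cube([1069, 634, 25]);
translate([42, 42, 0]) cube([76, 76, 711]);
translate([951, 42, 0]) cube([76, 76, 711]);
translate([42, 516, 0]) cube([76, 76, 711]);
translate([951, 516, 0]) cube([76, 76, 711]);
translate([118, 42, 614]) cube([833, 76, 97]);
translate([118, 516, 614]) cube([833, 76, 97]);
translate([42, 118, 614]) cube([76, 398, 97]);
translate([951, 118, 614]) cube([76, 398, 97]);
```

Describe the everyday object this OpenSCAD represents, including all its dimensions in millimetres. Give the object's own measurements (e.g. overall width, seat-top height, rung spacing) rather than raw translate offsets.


A table: top 1069 mm (x) × 634 mm (y), 25 mm thick, upper face at z = 736 mm, on four 76×76 mm square legs, each inset 42 mm from the nearest pair of top edges from z = 0 to the bottom of the top. Four apron rails, 76 mm thick and 97 mm tall, run between adjacent legs with their top edges flush with the underside of the top and their outer faces flush with the legs' outer faces.


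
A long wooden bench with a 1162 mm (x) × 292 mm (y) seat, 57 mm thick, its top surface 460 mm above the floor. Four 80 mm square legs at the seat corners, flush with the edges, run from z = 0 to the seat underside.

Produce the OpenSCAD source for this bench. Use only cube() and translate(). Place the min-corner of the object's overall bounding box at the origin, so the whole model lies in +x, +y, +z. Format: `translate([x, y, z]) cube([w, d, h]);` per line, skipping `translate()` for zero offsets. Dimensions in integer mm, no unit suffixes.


translate([0, 0, 403]) cube([1162, 292, 57]);
cube([80, 80, 403]);
translate([0, 212, 0]) cube([80, 80, 403]);
translate([1082, 0, 0]) cube([80, 80, 403]);
translate([1082, 212, 0]) cube([80, 80, 403]);


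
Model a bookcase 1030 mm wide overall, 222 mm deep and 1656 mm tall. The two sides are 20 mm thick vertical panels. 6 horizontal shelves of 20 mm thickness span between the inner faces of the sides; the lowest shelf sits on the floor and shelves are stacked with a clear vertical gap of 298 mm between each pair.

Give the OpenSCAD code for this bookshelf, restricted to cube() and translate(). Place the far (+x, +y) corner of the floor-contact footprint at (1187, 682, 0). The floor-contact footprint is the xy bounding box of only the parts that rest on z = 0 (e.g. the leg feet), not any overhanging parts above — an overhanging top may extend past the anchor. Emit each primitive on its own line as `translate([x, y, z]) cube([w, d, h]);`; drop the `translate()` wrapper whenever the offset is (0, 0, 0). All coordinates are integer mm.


translate([157, 460, 0]) cube([20, 222, 1656]);
translate([1167, 460, 0]) cube([20, 222, 1656]);
translate([177, 460, 0]) cube([990, 222, 20]);
translate([177, 460, 318]) cube([990, 222, 20]);
translate([177, 460, 636]) cube([990, 222, 20]);
translate([177, 460, 954]) cube([990, 222, 20]);
translate([177, 460, 1272]) cube([990, 222, 20]);
translate([177, 460, 1590]) cube([990, 222, 20]);


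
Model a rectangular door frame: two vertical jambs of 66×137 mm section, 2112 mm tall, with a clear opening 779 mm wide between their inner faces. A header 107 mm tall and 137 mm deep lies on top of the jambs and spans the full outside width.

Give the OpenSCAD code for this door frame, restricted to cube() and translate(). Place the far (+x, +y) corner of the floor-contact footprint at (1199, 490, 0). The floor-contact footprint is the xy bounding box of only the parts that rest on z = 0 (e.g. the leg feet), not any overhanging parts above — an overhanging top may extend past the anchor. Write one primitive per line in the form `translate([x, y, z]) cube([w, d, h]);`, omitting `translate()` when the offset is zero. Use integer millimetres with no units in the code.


translate([288, 353, 0]) cube([66, 137, 2112]);
translate([1133, 353, 0]) cube([66, 137, 2112]);
translate([288, 353, 2112]) cube([911, 137, 107]);


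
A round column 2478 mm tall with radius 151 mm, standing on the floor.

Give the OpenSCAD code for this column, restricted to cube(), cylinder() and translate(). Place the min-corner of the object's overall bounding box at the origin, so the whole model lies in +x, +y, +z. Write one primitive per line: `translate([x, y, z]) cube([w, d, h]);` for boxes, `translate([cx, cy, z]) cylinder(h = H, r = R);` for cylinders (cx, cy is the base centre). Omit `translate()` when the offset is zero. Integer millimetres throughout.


translate([151, 151, 0]) cylinder(h = 2478, r = 151);


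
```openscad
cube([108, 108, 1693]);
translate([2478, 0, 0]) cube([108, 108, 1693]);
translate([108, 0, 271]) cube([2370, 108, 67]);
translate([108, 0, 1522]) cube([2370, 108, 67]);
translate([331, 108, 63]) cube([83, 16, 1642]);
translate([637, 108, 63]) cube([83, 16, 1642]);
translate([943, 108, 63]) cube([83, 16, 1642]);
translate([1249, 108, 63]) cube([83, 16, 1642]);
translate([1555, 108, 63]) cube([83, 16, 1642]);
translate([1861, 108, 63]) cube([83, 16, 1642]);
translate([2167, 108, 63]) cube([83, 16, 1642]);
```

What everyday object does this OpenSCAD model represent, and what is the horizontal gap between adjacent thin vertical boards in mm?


A fence section. The picket gap is 223 mm.

Two posts, two rails, 7 pickets — a fence section. Span 2370 mm holds 7 pickets of 83 mm with 8 equal gaps: ⌊(2370 − 7·83) / 8⌋ = 223 mm.


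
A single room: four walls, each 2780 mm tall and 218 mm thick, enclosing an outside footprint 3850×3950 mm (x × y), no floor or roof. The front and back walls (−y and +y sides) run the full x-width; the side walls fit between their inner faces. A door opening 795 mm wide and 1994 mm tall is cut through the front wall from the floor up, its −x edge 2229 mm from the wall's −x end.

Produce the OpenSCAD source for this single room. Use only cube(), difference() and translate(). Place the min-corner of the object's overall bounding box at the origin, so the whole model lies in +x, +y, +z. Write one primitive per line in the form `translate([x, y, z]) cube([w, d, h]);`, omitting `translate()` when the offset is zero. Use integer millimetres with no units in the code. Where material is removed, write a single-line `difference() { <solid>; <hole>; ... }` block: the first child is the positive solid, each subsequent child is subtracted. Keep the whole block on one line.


difference() { cube([3850, 218, 2780]); translate([2229, 0, 0]) cube([795, 218, 1994]); }
translate([0, 3732, 0]) cube([3850, 218, 2780]);
translate([0, 218, 0]) cube([218, 3514, 2780]);
translate([3632, 218, 0]) cube([218, 3514, 2780]);


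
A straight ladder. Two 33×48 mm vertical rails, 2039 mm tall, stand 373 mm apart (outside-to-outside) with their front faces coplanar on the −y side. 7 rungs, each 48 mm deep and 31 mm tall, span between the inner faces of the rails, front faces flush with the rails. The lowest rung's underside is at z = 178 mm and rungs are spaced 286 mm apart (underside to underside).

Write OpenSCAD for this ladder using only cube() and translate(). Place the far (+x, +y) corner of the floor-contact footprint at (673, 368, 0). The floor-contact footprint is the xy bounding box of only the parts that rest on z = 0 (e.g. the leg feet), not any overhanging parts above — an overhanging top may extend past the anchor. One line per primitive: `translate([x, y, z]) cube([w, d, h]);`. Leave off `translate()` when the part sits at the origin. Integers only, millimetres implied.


translate([300, 320, 0]) cube([33, 48, 2039]);
translate([640, 320, 0]) cube([33, 48, 2039]);
translate([333, 320, 178]) cube([307, 48, 31]);
translate([333, 320, 464]) cube([307, 48, 31]);
translate([333, 320, 750]) cube([307, 48, 31]);
translate([333, 320, 1036]) cube([307, 48, 31]);
translate([333, 320, 1322]) cube([307, 48, 31]);
translate([333, 320, 1608]) cube([307, 48, 31]);
translate([333, 320, 1894]) cube([307, 48, 31]);


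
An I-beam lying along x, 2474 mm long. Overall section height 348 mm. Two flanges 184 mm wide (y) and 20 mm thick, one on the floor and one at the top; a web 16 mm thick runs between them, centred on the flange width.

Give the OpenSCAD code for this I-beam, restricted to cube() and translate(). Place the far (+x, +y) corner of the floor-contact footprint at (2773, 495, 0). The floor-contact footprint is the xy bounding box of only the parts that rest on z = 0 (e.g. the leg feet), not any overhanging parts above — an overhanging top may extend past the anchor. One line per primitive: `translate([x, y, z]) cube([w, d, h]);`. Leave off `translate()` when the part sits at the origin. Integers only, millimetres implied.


translate([299, 311, 0]) cube([2474, 184, 20]);
translate([299, 395, 20]) cube([2474, 16, 308]);
translate([299, 311, 328]) cube([2474, 184, 20]);


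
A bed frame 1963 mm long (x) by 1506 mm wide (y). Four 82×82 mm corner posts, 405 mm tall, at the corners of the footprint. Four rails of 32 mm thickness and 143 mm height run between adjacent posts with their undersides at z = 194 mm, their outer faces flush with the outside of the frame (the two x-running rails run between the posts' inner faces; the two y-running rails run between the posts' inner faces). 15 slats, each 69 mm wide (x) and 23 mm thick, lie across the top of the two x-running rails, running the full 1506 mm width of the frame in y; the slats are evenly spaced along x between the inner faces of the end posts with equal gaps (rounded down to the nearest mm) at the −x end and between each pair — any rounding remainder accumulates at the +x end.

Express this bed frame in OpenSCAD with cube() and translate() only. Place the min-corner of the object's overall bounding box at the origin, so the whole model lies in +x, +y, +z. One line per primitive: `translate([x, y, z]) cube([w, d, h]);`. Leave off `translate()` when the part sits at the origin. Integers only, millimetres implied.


// slat z = rail_z + rail_h = 194 + 143 = 337
// slat gap = ⌊(1799 − 15·69) / 16⌋ = 47
cube([82, 82, 405]);
translate([0, 1424, 0]) cube([82, 82, 405]);
translate([1881, 0, 0]) cube([82, 82, 405]);
translate([1881, 1424, 0]) cube([82, 82, 405]);
translate([82, 0, 194]) cube([1799, 32, 143]);
translate([82, 1474, 194]) cube([1799, 32, 143]);
translate([0, 82, 194]) cube([32, 1342, 143]);
translate([1931, 82, 194]) cube([32, 1342, 143]);
translate([129, 0, 337]) cube([69, 1506, 23]);
translate([245, 0, 337]) cube([69, 1506, 23]);
translate([361, 0, 337]) cube([69, 1506, 23]);
translate([477, 0, 337]) cube([69, 1506, 23]);
translate([593, 0, 337]) cube([69, 1506, 23]);
translate([709, 0, 337]) cube([69, 1506, 23]);
translate([825, 0, 337]) cube([69, 1506, 23]);
translate([941, 0, 337]) cube([69, 1506, 23]);
translate([1057, 0, 337]) cube([69, 1506, 23]);
translate([1173, 0, 337]) cube([69, 1506, 23]);
translate([1289, 0, 337]) cube([69, 1506, 23]);
translate([1405, 0, 337]) cube([69, 1506, 23]);
translate([1521, 0, 337]) cube([69, 1506, 23]);
translate([1637, 0, 337]) cube([69, 1506, 23]);
translate([1753, 0, 337]) cube([69, 1506, 23]);


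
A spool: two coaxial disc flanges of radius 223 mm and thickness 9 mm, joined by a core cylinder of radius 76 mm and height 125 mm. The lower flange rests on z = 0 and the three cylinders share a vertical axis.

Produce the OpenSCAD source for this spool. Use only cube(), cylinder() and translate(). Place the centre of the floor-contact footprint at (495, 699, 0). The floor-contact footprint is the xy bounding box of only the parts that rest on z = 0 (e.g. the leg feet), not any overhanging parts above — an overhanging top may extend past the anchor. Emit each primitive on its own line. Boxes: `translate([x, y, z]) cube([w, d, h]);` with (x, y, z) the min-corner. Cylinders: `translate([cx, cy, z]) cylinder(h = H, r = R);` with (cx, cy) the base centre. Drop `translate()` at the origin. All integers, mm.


translate([495, 699, 0]) cylinder(h = 9, r = 223);
translate([495, 699, 9]) cylinder(h = 125, r = 76);
translate([495, 699, 134]) cylinder(h = 9, r = 223);


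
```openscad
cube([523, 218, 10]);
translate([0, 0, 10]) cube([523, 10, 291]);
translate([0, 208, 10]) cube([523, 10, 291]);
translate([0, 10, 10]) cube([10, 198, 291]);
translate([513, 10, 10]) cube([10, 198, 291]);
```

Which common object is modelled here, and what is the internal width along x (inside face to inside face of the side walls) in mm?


An open box. The internal width is 503 mm.

A 523×218 base slab with four walls standing on it — an open box. The base is 523 mm wide and the walls are 10 mm thick, so the internal width is 523 − 2 × 10 = 503 mm.


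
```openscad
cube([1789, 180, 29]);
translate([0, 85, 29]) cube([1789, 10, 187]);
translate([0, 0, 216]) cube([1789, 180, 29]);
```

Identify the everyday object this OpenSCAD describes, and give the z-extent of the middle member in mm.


An I-beam. The web height is 187 mm.

Two wide flanges with a thin centred web — an I-beam. Overall 245 mm minus two 29 mm flanges gives a web of 245 − 2·29 = 187 mm.


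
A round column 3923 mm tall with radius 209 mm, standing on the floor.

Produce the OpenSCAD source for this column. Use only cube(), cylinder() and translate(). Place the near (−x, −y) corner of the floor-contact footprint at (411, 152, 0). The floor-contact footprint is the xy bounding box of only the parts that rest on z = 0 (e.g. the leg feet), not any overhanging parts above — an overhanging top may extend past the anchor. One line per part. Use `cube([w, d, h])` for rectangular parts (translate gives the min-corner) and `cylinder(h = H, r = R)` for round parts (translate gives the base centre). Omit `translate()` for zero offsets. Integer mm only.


translate([620, 361, 0]) cylinder(h = 3923, r = 209);


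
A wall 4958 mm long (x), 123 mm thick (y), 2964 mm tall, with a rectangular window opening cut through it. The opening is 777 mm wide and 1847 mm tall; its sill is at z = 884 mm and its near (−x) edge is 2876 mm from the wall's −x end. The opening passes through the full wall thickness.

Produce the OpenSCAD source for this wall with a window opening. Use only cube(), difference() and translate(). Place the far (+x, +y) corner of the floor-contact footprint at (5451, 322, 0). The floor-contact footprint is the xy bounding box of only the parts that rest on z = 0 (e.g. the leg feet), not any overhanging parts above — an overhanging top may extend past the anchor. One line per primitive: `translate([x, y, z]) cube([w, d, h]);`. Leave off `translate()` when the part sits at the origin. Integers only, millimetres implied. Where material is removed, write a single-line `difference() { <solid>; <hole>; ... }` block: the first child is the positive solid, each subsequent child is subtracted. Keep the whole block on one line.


difference() { translate([493, 199, 0]) cube([4958, 123, 2964]); translate([3369, 199, 884]) cube([777, 123, 1847]); }


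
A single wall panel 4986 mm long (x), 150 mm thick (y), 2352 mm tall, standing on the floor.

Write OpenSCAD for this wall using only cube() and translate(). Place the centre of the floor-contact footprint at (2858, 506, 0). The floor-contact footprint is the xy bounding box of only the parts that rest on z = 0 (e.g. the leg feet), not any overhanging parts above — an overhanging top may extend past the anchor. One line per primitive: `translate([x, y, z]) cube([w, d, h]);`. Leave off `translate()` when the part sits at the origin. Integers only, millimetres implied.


translate([365, 431, 0]) cube([4986, 150, 2352]);


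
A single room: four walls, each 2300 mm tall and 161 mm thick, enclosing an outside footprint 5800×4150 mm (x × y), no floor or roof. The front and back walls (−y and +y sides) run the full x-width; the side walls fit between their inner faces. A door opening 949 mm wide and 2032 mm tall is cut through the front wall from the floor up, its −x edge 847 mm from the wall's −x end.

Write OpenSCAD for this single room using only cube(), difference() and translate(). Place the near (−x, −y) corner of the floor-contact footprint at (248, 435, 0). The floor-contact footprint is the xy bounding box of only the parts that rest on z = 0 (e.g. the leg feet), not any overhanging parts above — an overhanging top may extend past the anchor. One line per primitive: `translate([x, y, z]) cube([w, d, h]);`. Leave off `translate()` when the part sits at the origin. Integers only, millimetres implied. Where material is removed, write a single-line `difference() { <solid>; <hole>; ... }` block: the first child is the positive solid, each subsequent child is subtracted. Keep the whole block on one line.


difference() { translate([248, 435, 0]) cube([5800, 161, 2300]); translate([1095, 435, 0]) cube([949, 161, 2032]); }
translate([248, 4424, 0]) cube([5800, 161, 2300]);
translate([248, 596, 0]) cube([161, 3828, 2300]);
translate([5887, 596, 0]) cube([161, 3828, 2300]);


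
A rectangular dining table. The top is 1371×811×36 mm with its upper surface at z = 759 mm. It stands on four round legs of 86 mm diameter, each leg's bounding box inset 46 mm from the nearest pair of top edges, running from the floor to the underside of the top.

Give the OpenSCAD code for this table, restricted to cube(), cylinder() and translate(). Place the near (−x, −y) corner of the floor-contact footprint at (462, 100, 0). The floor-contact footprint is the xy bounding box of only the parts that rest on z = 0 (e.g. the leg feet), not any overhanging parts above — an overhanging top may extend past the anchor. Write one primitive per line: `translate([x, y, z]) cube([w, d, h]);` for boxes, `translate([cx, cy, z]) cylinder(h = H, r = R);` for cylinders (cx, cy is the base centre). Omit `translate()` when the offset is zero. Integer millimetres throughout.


translate([416, 54, 723]) cube([1371, 811, 36]);
translate([505, 143, 0]) cylinder(h = 723, r = 43);
translate([1698, 143, 0]) cylinder(h = 723, r = 43);
translate([505, 776, 0]) cylinder(h = 723, r = 43);
translate([1698, 776, 0]) cylinder(h = 723, r = 43);


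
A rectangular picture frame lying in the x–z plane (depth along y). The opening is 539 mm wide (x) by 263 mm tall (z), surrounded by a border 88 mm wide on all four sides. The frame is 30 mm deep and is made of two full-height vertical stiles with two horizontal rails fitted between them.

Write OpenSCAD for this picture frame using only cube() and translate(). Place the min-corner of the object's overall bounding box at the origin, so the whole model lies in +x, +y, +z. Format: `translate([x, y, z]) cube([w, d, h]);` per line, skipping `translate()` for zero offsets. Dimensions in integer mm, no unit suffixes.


cube([88, 30, 439]);
translate([627, 0, 0]) cube([88, 30, 439]);
translate([88, 0, 0]) cube([539, 30, 88]);
translate([88, 0, 351]) cube([539, 30, 88]);


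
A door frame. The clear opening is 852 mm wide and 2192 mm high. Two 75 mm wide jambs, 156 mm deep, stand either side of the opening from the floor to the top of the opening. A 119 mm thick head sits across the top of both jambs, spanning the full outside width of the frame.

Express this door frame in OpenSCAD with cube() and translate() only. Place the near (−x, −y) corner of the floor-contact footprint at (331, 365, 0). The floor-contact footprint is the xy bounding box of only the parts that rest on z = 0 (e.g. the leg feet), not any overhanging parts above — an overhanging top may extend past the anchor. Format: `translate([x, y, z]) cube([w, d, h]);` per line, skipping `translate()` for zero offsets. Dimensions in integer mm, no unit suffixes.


translate([331, 365, 0]) cube([75, 156, 2192]);
translate([1258, 365, 0]) cube([75, 156, 2192]);
translate([331, 365, 2192]) cube([1002, 156, 119]);


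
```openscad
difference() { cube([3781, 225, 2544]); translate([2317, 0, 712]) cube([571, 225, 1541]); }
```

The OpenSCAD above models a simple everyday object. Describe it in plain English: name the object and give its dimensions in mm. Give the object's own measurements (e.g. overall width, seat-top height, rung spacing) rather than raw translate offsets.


A wall 3781 mm long (x), 225 mm thick (y), 2544 mm tall, with a rectangular window opening cut through it. The opening is 571 mm wide and 1541 mm tall; its sill is at z = 712 mm and its near (−x) edge is 2317 mm from the wall's −x end. The opening passes through the full wall thickness.


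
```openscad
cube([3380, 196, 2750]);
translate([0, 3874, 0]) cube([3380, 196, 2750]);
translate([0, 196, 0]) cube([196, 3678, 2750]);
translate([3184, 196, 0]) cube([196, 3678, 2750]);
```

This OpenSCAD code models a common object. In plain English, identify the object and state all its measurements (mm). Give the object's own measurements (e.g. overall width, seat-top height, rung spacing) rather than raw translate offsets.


The wall frame of a small rectangular building: four walls, each 2750 mm tall and 196 mm thick, enclosing a footprint 3380 mm (x) by 4070 mm (y) outside-to-outside, with no floor or roof. The front and back walls (the −y and +y sides) span the full width; the two side walls fit between them.


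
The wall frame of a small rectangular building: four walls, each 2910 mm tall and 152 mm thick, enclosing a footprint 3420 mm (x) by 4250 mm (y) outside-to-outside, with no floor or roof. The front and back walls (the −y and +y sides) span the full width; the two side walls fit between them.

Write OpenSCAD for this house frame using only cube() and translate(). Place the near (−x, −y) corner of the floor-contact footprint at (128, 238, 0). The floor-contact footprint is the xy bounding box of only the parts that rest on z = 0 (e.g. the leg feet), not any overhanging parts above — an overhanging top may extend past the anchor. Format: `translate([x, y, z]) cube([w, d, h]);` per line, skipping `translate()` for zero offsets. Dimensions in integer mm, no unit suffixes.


translate([128, 238, 0]) cube([3420, 152, 2910]);
translate([128, 4336, 0]) cube([3420, 152, 2910]);
translate([128, 390, 0]) cube([152, 3946, 2910]);
translate([3396, 390, 0]) cube([152, 3946, 2910]);


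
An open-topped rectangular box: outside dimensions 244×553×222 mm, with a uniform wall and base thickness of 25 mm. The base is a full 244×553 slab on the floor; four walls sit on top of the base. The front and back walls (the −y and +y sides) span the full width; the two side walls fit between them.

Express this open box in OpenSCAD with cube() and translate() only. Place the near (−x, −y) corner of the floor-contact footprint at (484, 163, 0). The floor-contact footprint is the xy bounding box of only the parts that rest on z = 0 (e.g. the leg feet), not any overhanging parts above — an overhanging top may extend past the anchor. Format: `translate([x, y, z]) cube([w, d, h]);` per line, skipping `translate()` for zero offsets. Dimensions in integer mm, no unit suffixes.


translate([484, 163, 0]) cube([244, 553, 25]);
translate([484, 163, 25]) cube([244, 25, 197]);
translate([484, 691, 25]) cube([244, 25, 197]);
translate([484, 188, 25]) cube([25, 503, 197]);
translate([703, 188, 25]) cube([25, 503, 197]);


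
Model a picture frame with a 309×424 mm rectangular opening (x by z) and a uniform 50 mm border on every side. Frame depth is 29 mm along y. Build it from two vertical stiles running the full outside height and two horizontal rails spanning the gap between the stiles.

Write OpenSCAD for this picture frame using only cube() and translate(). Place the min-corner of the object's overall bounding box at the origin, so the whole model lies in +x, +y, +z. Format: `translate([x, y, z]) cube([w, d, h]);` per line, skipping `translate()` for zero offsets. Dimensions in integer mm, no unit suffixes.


cube([50, 29, 524]);
translate([359, 0, 0]) cube([50, 29, 524]);
translate([50, 0, 0]) cube([309, 29, 50]);
translate([50, 0, 474]) cube([309, 29, 50]);


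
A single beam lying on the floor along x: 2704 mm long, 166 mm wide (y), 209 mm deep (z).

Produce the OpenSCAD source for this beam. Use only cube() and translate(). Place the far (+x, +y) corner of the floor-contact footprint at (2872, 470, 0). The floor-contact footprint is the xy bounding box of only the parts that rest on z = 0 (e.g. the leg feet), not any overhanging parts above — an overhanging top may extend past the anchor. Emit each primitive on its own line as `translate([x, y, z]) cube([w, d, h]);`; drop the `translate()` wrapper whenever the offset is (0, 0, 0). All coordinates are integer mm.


translate([168, 304, 0]) cube([2704, 166, 209]);


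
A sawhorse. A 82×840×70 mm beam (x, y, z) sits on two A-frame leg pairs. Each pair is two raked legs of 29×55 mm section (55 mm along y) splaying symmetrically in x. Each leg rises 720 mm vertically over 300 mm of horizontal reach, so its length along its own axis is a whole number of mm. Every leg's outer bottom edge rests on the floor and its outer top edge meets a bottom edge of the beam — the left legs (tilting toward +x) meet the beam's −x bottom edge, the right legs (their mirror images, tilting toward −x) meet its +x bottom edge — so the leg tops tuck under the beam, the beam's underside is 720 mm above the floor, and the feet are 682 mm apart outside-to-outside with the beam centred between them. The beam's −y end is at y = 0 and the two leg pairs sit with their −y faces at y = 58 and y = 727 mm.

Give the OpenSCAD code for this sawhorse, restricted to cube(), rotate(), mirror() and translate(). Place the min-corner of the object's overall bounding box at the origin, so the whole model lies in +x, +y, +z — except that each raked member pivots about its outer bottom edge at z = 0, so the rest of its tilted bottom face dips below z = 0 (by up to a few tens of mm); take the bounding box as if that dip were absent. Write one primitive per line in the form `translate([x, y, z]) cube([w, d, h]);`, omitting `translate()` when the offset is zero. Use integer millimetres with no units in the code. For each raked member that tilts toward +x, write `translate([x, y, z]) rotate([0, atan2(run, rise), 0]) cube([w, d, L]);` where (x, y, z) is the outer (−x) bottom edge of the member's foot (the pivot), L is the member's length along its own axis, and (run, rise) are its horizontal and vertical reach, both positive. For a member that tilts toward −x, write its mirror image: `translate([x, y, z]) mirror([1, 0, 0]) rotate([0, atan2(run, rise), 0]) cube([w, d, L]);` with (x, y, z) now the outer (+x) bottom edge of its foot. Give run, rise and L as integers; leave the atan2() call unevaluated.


translate([300, 0, 720]) cube([82, 840, 70]);
translate([0, 58, 0]) rotate([0, atan2(300, 720), 0]) cube([29, 55, 780]);
translate([682, 58, 0]) mirror([1, 0, 0]) rotate([0, atan2(300, 720), 0]) cube([29, 55, 780]);
translate([0, 727, 0]) rotate([0, atan2(300, 720), 0]) cube([29, 55, 780]);
translate([682, 727, 0]) mirror([1, 0, 0]) rotate([0, atan2(300, 720), 0]) cube([29, 55, 780]);


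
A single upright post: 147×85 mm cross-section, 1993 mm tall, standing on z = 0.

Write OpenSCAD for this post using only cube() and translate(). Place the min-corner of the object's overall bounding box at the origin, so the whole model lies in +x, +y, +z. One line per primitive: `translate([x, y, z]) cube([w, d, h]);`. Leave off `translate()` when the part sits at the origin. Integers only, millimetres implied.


cube([147, 85, 1993]);


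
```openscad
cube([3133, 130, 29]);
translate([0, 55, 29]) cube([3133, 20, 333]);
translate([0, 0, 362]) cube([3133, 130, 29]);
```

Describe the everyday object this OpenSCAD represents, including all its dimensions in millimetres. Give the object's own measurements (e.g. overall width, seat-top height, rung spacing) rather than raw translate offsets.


An I-beam lying along x, 3133 mm long. Overall section height 391 mm. Two flanges 130 mm wide (y) and 29 mm thick, one on the floor and one at the top; a web 20 mm thick runs between them, centred on the flange width.


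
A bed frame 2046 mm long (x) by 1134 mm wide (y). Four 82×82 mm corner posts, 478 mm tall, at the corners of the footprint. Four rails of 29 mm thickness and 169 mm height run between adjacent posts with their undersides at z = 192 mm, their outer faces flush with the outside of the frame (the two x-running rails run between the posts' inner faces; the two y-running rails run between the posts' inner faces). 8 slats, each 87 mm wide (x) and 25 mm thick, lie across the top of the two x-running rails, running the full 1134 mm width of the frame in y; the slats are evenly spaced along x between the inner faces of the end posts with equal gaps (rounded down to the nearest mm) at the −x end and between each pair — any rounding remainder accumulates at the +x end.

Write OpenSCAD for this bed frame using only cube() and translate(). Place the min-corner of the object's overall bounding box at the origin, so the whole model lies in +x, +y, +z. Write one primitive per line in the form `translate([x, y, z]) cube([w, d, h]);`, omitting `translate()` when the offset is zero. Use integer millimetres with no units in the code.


cube([82, 82, 478]);
translate([0, 1052, 0]) cube([82, 82, 478]);
translate([1964, 0, 0]) cube([82, 82, 478]);
translate([1964, 1052, 0]) cube([82, 82, 478]);
translate([82, 0, 192]) cube([1882, 29, 169]);
translate([82, 1105, 192]) cube([1882, 29, 169]);
translate([0, 82, 192]) cube([29, 970, 169]);
translate([2017, 82, 192]) cube([29, 970, 169]);
translate([213, 0, 361]) cube([87, 1134, 25]);
translate([431, 0, 361]) cube([87, 1134, 25]);
translate([649, 0, 361]) cube([87, 1134, 25]);
translate([867, 0, 361]) cube([87, 1134, 25]);
translate([1085, 0, 361]) cube([87, 1134, 25]);
translate([1303, 0, 361]) cube([87, 1134, 25]);
translate([1521, 0, 361]) cube([87, 1134, 25]);
translate([1739, 0, 361]) cube([87, 1134, 25]);


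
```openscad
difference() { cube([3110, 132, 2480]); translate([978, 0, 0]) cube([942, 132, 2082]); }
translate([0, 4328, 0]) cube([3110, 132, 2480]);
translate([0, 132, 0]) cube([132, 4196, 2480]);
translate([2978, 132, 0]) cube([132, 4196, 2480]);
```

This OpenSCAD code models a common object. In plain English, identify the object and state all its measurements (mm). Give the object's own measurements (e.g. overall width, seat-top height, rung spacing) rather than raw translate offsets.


A single room: four walls, each 2480 mm tall and 132 mm thick, enclosing an outside footprint 3110×4460 mm (x × y), no floor or roof. The front and back walls (−y and +y sides) run the full x-width; the side walls fit between their inner faces. A door opening 942 mm wide and 2082 mm tall is cut through the front wall from the floor up, its −x edge 978 mm from the wall's −x end.


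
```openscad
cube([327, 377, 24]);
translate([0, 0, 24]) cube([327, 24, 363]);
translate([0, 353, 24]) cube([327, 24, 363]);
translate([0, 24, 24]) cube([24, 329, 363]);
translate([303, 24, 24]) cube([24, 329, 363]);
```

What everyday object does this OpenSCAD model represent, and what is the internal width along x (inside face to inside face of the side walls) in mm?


An open box. The internal width is 279 mm.

A 327×377 base slab with four walls standing on it — an open box. The base is 327 mm wide and the walls are 24 mm thick, so the internal width is 327 − 2 × 24 = 279 mm.
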